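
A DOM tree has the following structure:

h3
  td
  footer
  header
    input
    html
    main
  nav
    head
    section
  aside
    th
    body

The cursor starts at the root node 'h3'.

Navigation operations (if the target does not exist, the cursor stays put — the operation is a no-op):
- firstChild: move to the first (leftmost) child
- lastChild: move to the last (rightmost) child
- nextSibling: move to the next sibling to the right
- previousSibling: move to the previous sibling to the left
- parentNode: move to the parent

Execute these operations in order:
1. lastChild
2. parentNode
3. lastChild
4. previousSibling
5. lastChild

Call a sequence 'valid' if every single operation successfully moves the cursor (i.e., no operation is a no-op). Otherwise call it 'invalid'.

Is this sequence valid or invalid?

Answer: valid

Derivation:
After 1 (lastChild): aside
After 2 (parentNode): h3
After 3 (lastChild): aside
After 4 (previousSibling): nav
After 5 (lastChild): section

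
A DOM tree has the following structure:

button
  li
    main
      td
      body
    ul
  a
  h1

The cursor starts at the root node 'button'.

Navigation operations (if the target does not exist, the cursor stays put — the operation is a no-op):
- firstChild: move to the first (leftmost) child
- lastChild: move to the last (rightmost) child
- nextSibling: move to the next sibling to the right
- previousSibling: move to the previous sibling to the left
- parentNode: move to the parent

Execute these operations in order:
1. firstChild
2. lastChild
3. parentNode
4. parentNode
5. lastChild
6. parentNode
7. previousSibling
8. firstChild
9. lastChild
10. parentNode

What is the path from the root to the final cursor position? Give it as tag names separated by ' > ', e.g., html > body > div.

After 1 (firstChild): li
After 2 (lastChild): ul
After 3 (parentNode): li
After 4 (parentNode): button
After 5 (lastChild): h1
After 6 (parentNode): button
After 7 (previousSibling): button (no-op, stayed)
After 8 (firstChild): li
After 9 (lastChild): ul
After 10 (parentNode): li

Answer: button > li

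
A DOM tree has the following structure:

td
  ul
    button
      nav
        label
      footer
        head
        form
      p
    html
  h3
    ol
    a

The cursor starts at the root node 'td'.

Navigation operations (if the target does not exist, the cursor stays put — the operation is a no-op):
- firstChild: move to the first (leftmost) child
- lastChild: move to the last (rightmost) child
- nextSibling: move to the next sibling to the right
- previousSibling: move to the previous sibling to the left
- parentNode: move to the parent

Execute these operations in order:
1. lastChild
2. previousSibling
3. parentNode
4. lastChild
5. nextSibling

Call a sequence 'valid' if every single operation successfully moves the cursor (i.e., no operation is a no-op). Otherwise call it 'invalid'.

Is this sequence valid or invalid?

After 1 (lastChild): h3
After 2 (previousSibling): ul
After 3 (parentNode): td
After 4 (lastChild): h3
After 5 (nextSibling): h3 (no-op, stayed)

Answer: invalid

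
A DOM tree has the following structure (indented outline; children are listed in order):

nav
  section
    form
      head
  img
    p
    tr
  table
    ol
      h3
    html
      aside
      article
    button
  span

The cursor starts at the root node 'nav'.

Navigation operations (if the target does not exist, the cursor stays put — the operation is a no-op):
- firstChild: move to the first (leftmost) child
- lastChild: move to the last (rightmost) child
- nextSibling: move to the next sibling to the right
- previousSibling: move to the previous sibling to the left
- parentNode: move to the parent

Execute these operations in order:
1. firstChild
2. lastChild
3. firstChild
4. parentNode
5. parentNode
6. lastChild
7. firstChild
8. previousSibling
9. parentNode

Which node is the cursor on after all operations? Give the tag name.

After 1 (firstChild): section
After 2 (lastChild): form
After 3 (firstChild): head
After 4 (parentNode): form
After 5 (parentNode): section
After 6 (lastChild): form
After 7 (firstChild): head
After 8 (previousSibling): head (no-op, stayed)
After 9 (parentNode): form

Answer: form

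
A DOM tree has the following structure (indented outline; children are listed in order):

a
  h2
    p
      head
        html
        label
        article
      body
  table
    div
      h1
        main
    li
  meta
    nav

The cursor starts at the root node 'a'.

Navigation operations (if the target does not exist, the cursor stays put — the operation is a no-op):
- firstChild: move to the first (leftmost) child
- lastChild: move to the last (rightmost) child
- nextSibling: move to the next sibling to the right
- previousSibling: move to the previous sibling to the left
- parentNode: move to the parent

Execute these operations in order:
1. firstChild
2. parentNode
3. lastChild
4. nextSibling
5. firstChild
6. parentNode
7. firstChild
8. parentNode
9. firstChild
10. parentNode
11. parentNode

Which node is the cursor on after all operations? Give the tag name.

Answer: a

Derivation:
After 1 (firstChild): h2
After 2 (parentNode): a
After 3 (lastChild): meta
After 4 (nextSibling): meta (no-op, stayed)
After 5 (firstChild): nav
After 6 (parentNode): meta
After 7 (firstChild): nav
After 8 (parentNode): meta
After 9 (firstChild): nav
After 10 (parentNode): meta
After 11 (parentNode): a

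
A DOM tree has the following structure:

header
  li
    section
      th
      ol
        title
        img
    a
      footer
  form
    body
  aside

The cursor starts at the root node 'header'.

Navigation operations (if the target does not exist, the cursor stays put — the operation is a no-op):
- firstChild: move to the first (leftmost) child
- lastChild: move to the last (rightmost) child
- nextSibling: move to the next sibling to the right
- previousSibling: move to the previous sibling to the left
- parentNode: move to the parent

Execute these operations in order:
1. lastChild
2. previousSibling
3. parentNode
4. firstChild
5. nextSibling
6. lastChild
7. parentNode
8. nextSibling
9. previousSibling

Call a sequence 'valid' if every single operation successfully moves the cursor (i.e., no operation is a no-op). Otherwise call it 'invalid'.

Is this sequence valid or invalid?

Answer: valid

Derivation:
After 1 (lastChild): aside
After 2 (previousSibling): form
After 3 (parentNode): header
After 4 (firstChild): li
After 5 (nextSibling): form
After 6 (lastChild): body
After 7 (parentNode): form
After 8 (nextSibling): aside
After 9 (previousSibling): form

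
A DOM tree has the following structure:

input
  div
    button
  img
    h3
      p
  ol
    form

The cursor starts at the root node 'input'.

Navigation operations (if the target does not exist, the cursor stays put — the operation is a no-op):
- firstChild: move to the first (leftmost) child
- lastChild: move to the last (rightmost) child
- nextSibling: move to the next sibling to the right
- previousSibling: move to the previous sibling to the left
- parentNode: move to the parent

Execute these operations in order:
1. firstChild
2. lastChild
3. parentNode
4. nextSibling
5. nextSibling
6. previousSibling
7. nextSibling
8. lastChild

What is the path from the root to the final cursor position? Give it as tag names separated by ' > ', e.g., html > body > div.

After 1 (firstChild): div
After 2 (lastChild): button
After 3 (parentNode): div
After 4 (nextSibling): img
After 5 (nextSibling): ol
After 6 (previousSibling): img
After 7 (nextSibling): ol
After 8 (lastChild): form

Answer: input > ol > form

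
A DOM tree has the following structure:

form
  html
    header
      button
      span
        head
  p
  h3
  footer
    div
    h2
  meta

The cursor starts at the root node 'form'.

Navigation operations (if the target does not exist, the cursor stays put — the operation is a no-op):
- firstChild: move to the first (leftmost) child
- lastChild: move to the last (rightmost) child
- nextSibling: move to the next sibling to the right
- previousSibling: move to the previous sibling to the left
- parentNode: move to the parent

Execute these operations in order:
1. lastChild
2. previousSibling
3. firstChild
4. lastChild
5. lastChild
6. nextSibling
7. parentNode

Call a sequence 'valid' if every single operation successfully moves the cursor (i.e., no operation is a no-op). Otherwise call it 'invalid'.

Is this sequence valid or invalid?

Answer: invalid

Derivation:
After 1 (lastChild): meta
After 2 (previousSibling): footer
After 3 (firstChild): div
After 4 (lastChild): div (no-op, stayed)
After 5 (lastChild): div (no-op, stayed)
After 6 (nextSibling): h2
After 7 (parentNode): footer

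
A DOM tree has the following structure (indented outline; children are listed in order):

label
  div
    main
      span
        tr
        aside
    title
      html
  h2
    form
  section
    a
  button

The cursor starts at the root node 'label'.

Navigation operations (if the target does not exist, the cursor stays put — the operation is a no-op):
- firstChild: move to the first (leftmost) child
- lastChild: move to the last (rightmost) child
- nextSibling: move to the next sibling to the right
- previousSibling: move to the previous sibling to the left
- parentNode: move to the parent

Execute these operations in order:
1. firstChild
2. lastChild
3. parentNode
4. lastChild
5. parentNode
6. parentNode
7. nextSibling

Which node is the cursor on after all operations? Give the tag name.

After 1 (firstChild): div
After 2 (lastChild): title
After 3 (parentNode): div
After 4 (lastChild): title
After 5 (parentNode): div
After 6 (parentNode): label
After 7 (nextSibling): label (no-op, stayed)

Answer: label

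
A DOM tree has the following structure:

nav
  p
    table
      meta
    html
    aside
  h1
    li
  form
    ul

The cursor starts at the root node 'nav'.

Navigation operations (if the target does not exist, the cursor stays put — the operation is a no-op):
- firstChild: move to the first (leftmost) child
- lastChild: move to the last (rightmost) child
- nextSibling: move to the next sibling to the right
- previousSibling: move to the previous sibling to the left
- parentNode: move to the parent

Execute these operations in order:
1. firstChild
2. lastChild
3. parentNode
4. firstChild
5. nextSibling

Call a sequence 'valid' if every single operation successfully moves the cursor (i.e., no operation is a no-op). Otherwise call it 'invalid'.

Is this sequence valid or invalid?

Answer: valid

Derivation:
After 1 (firstChild): p
After 2 (lastChild): aside
After 3 (parentNode): p
After 4 (firstChild): table
After 5 (nextSibling): html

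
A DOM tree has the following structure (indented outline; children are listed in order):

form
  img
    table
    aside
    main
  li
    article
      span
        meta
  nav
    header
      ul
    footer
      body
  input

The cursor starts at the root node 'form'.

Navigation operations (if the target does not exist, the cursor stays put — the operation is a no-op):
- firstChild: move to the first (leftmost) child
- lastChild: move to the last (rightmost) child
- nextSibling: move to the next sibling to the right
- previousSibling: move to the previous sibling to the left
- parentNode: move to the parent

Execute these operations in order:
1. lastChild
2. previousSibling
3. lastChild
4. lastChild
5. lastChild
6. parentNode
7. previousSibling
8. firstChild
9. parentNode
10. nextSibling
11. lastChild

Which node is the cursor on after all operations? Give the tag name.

After 1 (lastChild): input
After 2 (previousSibling): nav
After 3 (lastChild): footer
After 4 (lastChild): body
After 5 (lastChild): body (no-op, stayed)
After 6 (parentNode): footer
After 7 (previousSibling): header
After 8 (firstChild): ul
After 9 (parentNode): header
After 10 (nextSibling): footer
After 11 (lastChild): body

Answer: body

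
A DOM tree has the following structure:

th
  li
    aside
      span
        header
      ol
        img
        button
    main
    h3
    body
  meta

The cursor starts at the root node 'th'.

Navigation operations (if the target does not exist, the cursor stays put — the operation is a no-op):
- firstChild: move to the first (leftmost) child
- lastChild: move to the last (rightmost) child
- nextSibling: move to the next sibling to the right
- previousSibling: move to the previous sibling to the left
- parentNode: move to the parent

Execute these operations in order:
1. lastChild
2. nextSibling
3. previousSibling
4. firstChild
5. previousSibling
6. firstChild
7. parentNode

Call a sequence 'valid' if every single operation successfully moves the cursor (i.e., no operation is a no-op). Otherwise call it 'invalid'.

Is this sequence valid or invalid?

After 1 (lastChild): meta
After 2 (nextSibling): meta (no-op, stayed)
After 3 (previousSibling): li
After 4 (firstChild): aside
After 5 (previousSibling): aside (no-op, stayed)
After 6 (firstChild): span
After 7 (parentNode): aside

Answer: invalid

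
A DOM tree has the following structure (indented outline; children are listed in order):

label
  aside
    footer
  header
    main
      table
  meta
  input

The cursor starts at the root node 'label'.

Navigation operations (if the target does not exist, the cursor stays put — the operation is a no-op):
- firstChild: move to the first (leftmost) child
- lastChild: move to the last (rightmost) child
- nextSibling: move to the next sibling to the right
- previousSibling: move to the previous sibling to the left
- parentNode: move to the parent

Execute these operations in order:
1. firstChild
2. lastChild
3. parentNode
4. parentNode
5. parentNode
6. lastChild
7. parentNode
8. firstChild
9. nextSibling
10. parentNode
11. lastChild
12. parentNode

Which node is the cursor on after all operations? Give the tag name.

After 1 (firstChild): aside
After 2 (lastChild): footer
After 3 (parentNode): aside
After 4 (parentNode): label
After 5 (parentNode): label (no-op, stayed)
After 6 (lastChild): input
After 7 (parentNode): label
After 8 (firstChild): aside
After 9 (nextSibling): header
After 10 (parentNode): label
After 11 (lastChild): input
After 12 (parentNode): label

Answer: label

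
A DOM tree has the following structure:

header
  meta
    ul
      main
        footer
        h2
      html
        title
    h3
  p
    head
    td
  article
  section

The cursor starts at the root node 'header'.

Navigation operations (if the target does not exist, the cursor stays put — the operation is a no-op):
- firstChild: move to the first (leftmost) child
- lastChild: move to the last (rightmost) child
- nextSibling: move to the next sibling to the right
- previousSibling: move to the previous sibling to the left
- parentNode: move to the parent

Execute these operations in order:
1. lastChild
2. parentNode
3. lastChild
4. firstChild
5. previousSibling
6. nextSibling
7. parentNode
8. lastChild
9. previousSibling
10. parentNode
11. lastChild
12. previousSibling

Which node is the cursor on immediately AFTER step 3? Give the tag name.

After 1 (lastChild): section
After 2 (parentNode): header
After 3 (lastChild): section

Answer: section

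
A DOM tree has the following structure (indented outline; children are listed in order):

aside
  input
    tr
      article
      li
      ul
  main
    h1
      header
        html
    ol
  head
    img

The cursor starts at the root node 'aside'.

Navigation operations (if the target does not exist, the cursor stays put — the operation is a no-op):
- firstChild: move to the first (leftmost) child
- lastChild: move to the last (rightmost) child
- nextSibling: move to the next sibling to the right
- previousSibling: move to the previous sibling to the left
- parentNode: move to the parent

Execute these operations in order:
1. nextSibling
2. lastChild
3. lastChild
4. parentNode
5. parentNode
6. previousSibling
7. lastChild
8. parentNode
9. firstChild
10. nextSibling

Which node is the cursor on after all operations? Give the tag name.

Answer: main

Derivation:
After 1 (nextSibling): aside (no-op, stayed)
After 2 (lastChild): head
After 3 (lastChild): img
After 4 (parentNode): head
After 5 (parentNode): aside
After 6 (previousSibling): aside (no-op, stayed)
After 7 (lastChild): head
After 8 (parentNode): aside
After 9 (firstChild): input
After 10 (nextSibling): main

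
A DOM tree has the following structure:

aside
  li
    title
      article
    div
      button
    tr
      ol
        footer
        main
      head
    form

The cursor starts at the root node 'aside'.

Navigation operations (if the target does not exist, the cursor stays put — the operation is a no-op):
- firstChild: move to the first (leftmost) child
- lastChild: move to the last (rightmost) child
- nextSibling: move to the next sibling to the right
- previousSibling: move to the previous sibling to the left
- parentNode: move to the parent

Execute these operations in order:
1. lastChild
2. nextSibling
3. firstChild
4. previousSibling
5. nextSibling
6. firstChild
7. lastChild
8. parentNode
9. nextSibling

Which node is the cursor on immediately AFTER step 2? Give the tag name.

After 1 (lastChild): li
After 2 (nextSibling): li (no-op, stayed)

Answer: li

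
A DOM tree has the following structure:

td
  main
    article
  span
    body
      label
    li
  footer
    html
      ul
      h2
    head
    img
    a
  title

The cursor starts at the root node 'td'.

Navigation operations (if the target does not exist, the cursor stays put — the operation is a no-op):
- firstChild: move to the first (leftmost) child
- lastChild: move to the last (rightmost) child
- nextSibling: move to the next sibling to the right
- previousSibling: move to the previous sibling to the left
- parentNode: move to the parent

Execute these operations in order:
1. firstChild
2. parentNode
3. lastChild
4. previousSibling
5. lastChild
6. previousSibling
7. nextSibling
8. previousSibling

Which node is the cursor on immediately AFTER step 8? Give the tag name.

Answer: img

Derivation:
After 1 (firstChild): main
After 2 (parentNode): td
After 3 (lastChild): title
After 4 (previousSibling): footer
After 5 (lastChild): a
After 6 (previousSibling): img
After 7 (nextSibling): a
After 8 (previousSibling): img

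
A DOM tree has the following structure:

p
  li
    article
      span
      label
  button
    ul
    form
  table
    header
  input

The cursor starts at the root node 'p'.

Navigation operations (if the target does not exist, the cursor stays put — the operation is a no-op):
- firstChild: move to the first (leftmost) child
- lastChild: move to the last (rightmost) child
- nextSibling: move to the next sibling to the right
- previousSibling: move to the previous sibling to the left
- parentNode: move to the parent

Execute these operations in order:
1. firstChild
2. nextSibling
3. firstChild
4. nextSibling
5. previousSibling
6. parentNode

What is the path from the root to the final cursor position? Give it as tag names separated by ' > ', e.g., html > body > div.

After 1 (firstChild): li
After 2 (nextSibling): button
After 3 (firstChild): ul
After 4 (nextSibling): form
After 5 (previousSibling): ul
After 6 (parentNode): button

Answer: p > button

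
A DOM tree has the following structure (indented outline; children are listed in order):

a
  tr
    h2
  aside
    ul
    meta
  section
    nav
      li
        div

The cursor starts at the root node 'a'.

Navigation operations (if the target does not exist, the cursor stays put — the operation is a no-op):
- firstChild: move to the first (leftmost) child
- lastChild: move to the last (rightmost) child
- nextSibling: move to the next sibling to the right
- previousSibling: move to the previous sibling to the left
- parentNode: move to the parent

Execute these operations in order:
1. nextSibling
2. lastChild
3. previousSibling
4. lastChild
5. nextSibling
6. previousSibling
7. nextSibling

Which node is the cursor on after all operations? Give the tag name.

After 1 (nextSibling): a (no-op, stayed)
After 2 (lastChild): section
After 3 (previousSibling): aside
After 4 (lastChild): meta
After 5 (nextSibling): meta (no-op, stayed)
After 6 (previousSibling): ul
After 7 (nextSibling): meta

Answer: meta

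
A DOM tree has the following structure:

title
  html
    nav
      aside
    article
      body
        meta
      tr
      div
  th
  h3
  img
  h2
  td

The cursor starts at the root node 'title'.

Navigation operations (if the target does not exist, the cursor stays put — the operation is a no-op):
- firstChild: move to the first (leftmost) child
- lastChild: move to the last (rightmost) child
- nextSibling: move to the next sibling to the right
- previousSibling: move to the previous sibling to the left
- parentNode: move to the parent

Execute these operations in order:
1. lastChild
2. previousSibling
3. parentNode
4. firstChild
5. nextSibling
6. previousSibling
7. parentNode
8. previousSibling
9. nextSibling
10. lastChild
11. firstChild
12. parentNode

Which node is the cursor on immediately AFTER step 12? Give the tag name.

Answer: title

Derivation:
After 1 (lastChild): td
After 2 (previousSibling): h2
After 3 (parentNode): title
After 4 (firstChild): html
After 5 (nextSibling): th
After 6 (previousSibling): html
After 7 (parentNode): title
After 8 (previousSibling): title (no-op, stayed)
After 9 (nextSibling): title (no-op, stayed)
After 10 (lastChild): td
After 11 (firstChild): td (no-op, stayed)
After 12 (parentNode): title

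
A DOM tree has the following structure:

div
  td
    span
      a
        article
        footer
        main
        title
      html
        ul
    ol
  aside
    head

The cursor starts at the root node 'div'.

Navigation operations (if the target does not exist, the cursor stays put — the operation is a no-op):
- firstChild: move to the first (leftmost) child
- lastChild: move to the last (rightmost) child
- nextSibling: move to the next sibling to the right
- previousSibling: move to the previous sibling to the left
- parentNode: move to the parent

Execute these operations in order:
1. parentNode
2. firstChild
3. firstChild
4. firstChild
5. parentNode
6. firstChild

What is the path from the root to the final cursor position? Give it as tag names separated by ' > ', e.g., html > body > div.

Answer: div > td > span > a

Derivation:
After 1 (parentNode): div (no-op, stayed)
After 2 (firstChild): td
After 3 (firstChild): span
After 4 (firstChild): a
After 5 (parentNode): span
After 6 (firstChild): a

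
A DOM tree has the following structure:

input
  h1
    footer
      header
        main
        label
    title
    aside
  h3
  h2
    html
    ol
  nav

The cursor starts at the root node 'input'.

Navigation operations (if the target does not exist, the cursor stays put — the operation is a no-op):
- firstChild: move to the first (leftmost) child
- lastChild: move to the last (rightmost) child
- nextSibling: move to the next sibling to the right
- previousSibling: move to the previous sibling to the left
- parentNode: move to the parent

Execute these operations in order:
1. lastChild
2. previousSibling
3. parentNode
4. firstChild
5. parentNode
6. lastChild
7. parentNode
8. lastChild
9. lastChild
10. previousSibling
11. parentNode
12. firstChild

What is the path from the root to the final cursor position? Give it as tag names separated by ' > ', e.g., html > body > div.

After 1 (lastChild): nav
After 2 (previousSibling): h2
After 3 (parentNode): input
After 4 (firstChild): h1
After 5 (parentNode): input
After 6 (lastChild): nav
After 7 (parentNode): input
After 8 (lastChild): nav
After 9 (lastChild): nav (no-op, stayed)
After 10 (previousSibling): h2
After 11 (parentNode): input
After 12 (firstChild): h1

Answer: input > h1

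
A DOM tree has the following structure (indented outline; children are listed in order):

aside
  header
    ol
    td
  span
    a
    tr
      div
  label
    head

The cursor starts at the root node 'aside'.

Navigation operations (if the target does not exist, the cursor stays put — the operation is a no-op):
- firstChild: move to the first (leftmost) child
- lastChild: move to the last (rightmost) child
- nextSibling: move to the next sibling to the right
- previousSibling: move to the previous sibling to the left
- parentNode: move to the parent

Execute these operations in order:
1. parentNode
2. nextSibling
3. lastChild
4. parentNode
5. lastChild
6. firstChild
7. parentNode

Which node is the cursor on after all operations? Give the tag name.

Answer: label

Derivation:
After 1 (parentNode): aside (no-op, stayed)
After 2 (nextSibling): aside (no-op, stayed)
After 3 (lastChild): label
After 4 (parentNode): aside
After 5 (lastChild): label
After 6 (firstChild): head
After 7 (parentNode): label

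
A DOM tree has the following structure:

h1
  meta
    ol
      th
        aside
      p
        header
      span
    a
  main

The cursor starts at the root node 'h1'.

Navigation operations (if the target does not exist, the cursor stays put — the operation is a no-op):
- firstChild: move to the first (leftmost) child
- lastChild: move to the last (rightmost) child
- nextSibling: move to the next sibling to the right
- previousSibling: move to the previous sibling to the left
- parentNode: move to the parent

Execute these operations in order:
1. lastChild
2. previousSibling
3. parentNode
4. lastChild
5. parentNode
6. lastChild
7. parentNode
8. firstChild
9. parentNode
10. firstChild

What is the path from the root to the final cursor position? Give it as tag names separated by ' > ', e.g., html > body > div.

After 1 (lastChild): main
After 2 (previousSibling): meta
After 3 (parentNode): h1
After 4 (lastChild): main
After 5 (parentNode): h1
After 6 (lastChild): main
After 7 (parentNode): h1
After 8 (firstChild): meta
After 9 (parentNode): h1
After 10 (firstChild): meta

Answer: h1 > meta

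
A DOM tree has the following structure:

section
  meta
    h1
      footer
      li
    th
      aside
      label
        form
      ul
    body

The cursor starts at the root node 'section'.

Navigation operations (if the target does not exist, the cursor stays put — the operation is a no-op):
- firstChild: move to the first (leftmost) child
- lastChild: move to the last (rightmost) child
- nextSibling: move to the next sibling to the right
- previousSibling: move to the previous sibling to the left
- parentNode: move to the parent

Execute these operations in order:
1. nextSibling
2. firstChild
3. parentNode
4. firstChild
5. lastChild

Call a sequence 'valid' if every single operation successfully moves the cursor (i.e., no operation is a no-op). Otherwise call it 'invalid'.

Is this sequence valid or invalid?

Answer: invalid

Derivation:
After 1 (nextSibling): section (no-op, stayed)
After 2 (firstChild): meta
After 3 (parentNode): section
After 4 (firstChild): meta
After 5 (lastChild): body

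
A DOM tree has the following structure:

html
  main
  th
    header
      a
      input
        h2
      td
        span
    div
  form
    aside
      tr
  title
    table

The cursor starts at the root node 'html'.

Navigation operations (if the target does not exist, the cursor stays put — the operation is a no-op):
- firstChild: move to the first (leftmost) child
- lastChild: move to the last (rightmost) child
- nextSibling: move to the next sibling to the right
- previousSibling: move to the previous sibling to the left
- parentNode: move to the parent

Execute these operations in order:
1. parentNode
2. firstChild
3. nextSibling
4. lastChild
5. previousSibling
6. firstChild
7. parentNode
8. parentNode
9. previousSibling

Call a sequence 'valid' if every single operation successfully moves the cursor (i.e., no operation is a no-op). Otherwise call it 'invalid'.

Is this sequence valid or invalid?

Answer: invalid

Derivation:
After 1 (parentNode): html (no-op, stayed)
After 2 (firstChild): main
After 3 (nextSibling): th
After 4 (lastChild): div
After 5 (previousSibling): header
After 6 (firstChild): a
After 7 (parentNode): header
After 8 (parentNode): th
After 9 (previousSibling): main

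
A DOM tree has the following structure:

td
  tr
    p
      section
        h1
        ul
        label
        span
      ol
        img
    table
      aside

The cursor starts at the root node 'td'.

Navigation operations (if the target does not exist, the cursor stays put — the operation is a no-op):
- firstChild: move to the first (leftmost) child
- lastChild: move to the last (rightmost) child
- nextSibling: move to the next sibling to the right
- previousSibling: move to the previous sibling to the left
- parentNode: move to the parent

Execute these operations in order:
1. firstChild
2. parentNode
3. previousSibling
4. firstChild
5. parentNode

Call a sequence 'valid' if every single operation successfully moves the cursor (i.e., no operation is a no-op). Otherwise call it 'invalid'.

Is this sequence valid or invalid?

Answer: invalid

Derivation:
After 1 (firstChild): tr
After 2 (parentNode): td
After 3 (previousSibling): td (no-op, stayed)
After 4 (firstChild): tr
After 5 (parentNode): td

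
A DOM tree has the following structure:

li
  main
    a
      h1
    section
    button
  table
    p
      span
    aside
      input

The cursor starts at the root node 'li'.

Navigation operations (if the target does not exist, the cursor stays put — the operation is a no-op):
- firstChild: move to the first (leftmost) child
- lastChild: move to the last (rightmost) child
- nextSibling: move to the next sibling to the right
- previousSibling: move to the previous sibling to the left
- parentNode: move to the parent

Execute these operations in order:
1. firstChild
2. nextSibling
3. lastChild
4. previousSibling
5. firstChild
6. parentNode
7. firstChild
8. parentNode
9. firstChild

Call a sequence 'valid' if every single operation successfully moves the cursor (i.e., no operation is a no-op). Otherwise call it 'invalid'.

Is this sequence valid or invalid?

Answer: valid

Derivation:
After 1 (firstChild): main
After 2 (nextSibling): table
After 3 (lastChild): aside
After 4 (previousSibling): p
After 5 (firstChild): span
After 6 (parentNode): p
After 7 (firstChild): span
After 8 (parentNode): p
After 9 (firstChild): span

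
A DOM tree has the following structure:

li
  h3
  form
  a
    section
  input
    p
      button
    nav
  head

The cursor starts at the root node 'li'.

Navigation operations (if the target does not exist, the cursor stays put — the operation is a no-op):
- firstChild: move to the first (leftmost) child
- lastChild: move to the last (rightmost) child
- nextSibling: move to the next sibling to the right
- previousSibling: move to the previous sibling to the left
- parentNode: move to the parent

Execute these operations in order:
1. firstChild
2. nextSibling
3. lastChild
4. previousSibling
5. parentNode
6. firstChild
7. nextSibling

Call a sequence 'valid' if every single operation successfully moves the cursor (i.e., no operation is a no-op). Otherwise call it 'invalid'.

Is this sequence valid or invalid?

Answer: invalid

Derivation:
After 1 (firstChild): h3
After 2 (nextSibling): form
After 3 (lastChild): form (no-op, stayed)
After 4 (previousSibling): h3
After 5 (parentNode): li
After 6 (firstChild): h3
After 7 (nextSibling): form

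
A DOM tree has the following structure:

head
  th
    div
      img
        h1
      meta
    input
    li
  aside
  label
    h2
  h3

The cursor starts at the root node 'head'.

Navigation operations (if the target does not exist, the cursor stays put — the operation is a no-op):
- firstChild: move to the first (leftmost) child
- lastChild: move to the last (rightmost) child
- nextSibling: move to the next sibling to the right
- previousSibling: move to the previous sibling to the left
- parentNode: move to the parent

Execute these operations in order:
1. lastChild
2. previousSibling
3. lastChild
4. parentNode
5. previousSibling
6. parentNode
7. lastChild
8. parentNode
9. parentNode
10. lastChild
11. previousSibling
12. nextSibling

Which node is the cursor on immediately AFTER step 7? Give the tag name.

After 1 (lastChild): h3
After 2 (previousSibling): label
After 3 (lastChild): h2
After 4 (parentNode): label
After 5 (previousSibling): aside
After 6 (parentNode): head
After 7 (lastChild): h3

Answer: h3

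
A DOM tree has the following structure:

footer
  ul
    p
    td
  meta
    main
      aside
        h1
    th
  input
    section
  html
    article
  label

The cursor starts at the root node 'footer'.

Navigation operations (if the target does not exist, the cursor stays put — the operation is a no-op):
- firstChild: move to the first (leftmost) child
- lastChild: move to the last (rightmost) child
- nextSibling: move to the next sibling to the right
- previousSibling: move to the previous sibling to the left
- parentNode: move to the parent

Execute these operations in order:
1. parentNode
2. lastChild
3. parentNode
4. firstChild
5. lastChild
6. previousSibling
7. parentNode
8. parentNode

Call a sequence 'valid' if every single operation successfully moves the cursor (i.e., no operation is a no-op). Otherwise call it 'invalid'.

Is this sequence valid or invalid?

After 1 (parentNode): footer (no-op, stayed)
After 2 (lastChild): label
After 3 (parentNode): footer
After 4 (firstChild): ul
After 5 (lastChild): td
After 6 (previousSibling): p
After 7 (parentNode): ul
After 8 (parentNode): footer

Answer: invalid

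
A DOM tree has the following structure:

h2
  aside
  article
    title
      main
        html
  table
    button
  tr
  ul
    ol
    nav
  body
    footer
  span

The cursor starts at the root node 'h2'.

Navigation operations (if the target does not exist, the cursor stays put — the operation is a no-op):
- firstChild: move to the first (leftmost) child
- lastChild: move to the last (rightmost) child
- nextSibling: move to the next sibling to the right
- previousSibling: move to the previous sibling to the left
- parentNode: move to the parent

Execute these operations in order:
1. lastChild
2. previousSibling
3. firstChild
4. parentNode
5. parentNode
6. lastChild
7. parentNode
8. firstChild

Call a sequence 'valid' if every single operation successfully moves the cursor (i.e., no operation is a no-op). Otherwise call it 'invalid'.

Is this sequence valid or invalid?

Answer: valid

Derivation:
After 1 (lastChild): span
After 2 (previousSibling): body
After 3 (firstChild): footer
After 4 (parentNode): body
After 5 (parentNode): h2
After 6 (lastChild): span
After 7 (parentNode): h2
After 8 (firstChild): aside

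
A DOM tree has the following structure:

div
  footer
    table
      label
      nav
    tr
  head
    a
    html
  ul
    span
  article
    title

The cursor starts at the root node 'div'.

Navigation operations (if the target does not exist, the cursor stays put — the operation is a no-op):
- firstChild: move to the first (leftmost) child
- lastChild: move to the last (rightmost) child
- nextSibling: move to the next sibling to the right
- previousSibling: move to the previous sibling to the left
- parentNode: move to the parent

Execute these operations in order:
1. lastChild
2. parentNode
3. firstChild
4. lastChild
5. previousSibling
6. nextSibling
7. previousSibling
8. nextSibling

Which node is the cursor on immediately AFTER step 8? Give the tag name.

After 1 (lastChild): article
After 2 (parentNode): div
After 3 (firstChild): footer
After 4 (lastChild): tr
After 5 (previousSibling): table
After 6 (nextSibling): tr
After 7 (previousSibling): table
After 8 (nextSibling): tr

Answer: tr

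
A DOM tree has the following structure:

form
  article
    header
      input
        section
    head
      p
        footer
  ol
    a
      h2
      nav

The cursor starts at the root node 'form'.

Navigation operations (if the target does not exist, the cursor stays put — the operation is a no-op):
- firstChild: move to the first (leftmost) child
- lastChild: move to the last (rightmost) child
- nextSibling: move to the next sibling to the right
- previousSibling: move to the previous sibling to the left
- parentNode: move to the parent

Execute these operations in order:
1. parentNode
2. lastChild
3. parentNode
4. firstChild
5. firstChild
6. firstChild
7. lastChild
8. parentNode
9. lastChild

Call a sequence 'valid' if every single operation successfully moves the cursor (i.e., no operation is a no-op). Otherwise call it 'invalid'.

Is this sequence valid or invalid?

Answer: invalid

Derivation:
After 1 (parentNode): form (no-op, stayed)
After 2 (lastChild): ol
After 3 (parentNode): form
After 4 (firstChild): article
After 5 (firstChild): header
After 6 (firstChild): input
After 7 (lastChild): section
After 8 (parentNode): input
After 9 (lastChild): section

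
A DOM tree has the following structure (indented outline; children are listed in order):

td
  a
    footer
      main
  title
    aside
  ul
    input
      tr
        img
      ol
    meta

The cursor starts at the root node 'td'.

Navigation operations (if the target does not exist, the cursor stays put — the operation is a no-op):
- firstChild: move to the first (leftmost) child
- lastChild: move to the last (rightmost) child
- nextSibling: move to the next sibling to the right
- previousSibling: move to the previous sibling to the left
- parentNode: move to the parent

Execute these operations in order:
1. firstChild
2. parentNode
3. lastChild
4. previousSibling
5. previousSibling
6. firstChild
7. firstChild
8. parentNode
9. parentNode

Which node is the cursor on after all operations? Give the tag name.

Answer: a

Derivation:
After 1 (firstChild): a
After 2 (parentNode): td
After 3 (lastChild): ul
After 4 (previousSibling): title
After 5 (previousSibling): a
After 6 (firstChild): footer
After 7 (firstChild): main
After 8 (parentNode): footer
After 9 (parentNode): a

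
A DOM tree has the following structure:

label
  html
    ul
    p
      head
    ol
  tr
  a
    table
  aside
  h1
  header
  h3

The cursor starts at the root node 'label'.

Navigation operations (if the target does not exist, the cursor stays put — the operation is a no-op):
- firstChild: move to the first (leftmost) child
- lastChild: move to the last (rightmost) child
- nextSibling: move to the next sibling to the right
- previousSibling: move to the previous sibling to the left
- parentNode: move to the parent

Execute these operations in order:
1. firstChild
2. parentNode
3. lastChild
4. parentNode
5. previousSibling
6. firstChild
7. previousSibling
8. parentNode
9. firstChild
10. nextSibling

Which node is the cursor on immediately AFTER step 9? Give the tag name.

Answer: html

Derivation:
After 1 (firstChild): html
After 2 (parentNode): label
After 3 (lastChild): h3
After 4 (parentNode): label
After 5 (previousSibling): label (no-op, stayed)
After 6 (firstChild): html
After 7 (previousSibling): html (no-op, stayed)
After 8 (parentNode): label
After 9 (firstChild): html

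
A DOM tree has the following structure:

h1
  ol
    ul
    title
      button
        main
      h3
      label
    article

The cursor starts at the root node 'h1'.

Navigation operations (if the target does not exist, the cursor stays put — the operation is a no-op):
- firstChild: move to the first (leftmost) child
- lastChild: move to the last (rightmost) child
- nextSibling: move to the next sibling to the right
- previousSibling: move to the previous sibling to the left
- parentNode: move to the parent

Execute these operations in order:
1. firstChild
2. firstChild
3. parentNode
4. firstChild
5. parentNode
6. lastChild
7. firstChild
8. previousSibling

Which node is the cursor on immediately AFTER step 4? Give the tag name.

After 1 (firstChild): ol
After 2 (firstChild): ul
After 3 (parentNode): ol
After 4 (firstChild): ul

Answer: ul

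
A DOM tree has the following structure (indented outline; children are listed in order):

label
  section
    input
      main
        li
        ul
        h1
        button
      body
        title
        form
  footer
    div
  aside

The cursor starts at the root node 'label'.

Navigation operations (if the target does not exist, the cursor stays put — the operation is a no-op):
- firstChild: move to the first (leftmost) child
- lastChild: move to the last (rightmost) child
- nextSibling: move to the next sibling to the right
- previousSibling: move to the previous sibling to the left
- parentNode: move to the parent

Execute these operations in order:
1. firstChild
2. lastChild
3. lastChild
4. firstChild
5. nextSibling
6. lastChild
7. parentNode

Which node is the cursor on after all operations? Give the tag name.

Answer: body

Derivation:
After 1 (firstChild): section
After 2 (lastChild): input
After 3 (lastChild): body
After 4 (firstChild): title
After 5 (nextSibling): form
After 6 (lastChild): form (no-op, stayed)
After 7 (parentNode): body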